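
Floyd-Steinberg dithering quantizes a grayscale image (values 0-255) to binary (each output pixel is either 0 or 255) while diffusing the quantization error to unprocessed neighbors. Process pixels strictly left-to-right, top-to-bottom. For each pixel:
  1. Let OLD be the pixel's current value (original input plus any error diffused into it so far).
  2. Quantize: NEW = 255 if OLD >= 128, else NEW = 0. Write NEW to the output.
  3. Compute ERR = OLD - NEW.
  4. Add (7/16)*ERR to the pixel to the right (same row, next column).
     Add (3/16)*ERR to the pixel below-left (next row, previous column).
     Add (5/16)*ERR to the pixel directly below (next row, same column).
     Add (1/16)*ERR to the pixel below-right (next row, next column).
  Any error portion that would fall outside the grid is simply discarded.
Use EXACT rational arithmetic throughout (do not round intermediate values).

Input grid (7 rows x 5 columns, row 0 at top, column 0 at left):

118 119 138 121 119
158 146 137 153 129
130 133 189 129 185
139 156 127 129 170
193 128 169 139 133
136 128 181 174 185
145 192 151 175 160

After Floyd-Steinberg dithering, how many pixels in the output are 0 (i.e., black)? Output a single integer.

Answer: 14

Derivation:
(0,0): OLD=118 → NEW=0, ERR=118
(0,1): OLD=1365/8 → NEW=255, ERR=-675/8
(0,2): OLD=12939/128 → NEW=0, ERR=12939/128
(0,3): OLD=338381/2048 → NEW=255, ERR=-183859/2048
(0,4): OLD=2612379/32768 → NEW=0, ERR=2612379/32768
(1,0): OLD=22919/128 → NEW=255, ERR=-9721/128
(1,1): OLD=115441/1024 → NEW=0, ERR=115441/1024
(1,2): OLD=6416133/32768 → NEW=255, ERR=-1939707/32768
(1,3): OLD=15769729/131072 → NEW=0, ERR=15769729/131072
(1,4): OLD=421401315/2097152 → NEW=255, ERR=-113372445/2097152
(2,0): OLD=2087403/16384 → NEW=0, ERR=2087403/16384
(2,1): OLD=109116809/524288 → NEW=255, ERR=-24576631/524288
(2,2): OLD=1506576475/8388608 → NEW=255, ERR=-632518565/8388608
(2,3): OLD=16075735905/134217728 → NEW=0, ERR=16075735905/134217728
(2,4): OLD=489683646311/2147483648 → NEW=255, ERR=-57924683929/2147483648
(3,0): OLD=1426271099/8388608 → NEW=255, ERR=-712823941/8388608
(3,1): OLD=6576631071/67108864 → NEW=0, ERR=6576631071/67108864
(3,2): OLD=356137363269/2147483648 → NEW=255, ERR=-191470966971/2147483648
(3,3): OLD=505308693581/4294967296 → NEW=0, ERR=505308693581/4294967296
(3,4): OLD=15154648609857/68719476736 → NEW=255, ERR=-2368817957823/68719476736
(4,0): OLD=198449107605/1073741824 → NEW=255, ERR=-75355057515/1073741824
(4,1): OLD=3638440847445/34359738368 → NEW=0, ERR=3638440847445/34359738368
(4,2): OLD=118554784875803/549755813888 → NEW=255, ERR=-21632947665637/549755813888
(4,3): OLD=1288755661786965/8796093022208 → NEW=255, ERR=-954248058876075/8796093022208
(4,4): OLD=11557178250573267/140737488355328 → NEW=0, ERR=11557178250573267/140737488355328
(5,0): OLD=73625304028703/549755813888 → NEW=255, ERR=-66562428512737/549755813888
(5,1): OLD=423778771302237/4398046511104 → NEW=0, ERR=423778771302237/4398046511104
(5,2): OLD=27744449057612421/140737488355328 → NEW=255, ERR=-8143610472996219/140737488355328
(5,3): OLD=71900387427372587/562949953421312 → NEW=0, ERR=71900387427372587/562949953421312
(5,4): OLD=2339706263362088169/9007199254740992 → NEW=255, ERR=42870453403135209/9007199254740992
(6,0): OLD=8812307079158511/70368744177664 → NEW=0, ERR=8812307079158511/70368744177664
(6,1): OLD=582051653625895361/2251799813685248 → NEW=255, ERR=7842701136157121/2251799813685248
(6,2): OLD=5923537800012177883/36028797018963968 → NEW=255, ERR=-3263805439823633957/36028797018963968
(6,3): OLD=99471798710843490985/576460752303423488 → NEW=255, ERR=-47525693126529498455/576460752303423488
(6,4): OLD=1230404215825690436063/9223372036854775808 → NEW=255, ERR=-1121555653572277394977/9223372036854775808
Output grid:
  Row 0: .#.#.  (3 black, running=3)
  Row 1: #.#.#  (2 black, running=5)
  Row 2: .##.#  (2 black, running=7)
  Row 3: #.#.#  (2 black, running=9)
  Row 4: #.##.  (2 black, running=11)
  Row 5: #.#.#  (2 black, running=13)
  Row 6: .####  (1 black, running=14)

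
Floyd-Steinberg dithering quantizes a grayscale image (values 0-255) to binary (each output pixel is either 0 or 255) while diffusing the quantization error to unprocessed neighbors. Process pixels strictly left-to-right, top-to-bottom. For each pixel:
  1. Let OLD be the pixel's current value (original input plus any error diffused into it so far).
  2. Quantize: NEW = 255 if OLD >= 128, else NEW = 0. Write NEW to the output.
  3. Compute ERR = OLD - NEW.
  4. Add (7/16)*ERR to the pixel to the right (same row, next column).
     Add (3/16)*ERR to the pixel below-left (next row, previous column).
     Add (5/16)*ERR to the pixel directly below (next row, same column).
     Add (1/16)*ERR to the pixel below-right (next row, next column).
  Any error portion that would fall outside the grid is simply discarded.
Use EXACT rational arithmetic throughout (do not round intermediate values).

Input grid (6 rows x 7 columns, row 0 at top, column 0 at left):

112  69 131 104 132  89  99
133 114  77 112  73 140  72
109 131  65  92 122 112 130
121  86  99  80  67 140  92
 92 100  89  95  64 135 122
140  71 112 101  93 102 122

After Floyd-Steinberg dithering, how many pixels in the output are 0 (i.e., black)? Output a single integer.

Answer: 26

Derivation:
(0,0): OLD=112 → NEW=0, ERR=112
(0,1): OLD=118 → NEW=0, ERR=118
(0,2): OLD=1461/8 → NEW=255, ERR=-579/8
(0,3): OLD=9259/128 → NEW=0, ERR=9259/128
(0,4): OLD=335149/2048 → NEW=255, ERR=-187091/2048
(0,5): OLD=1606715/32768 → NEW=0, ERR=1606715/32768
(0,6): OLD=63151517/524288 → NEW=0, ERR=63151517/524288
(1,0): OLD=1521/8 → NEW=255, ERR=-519/8
(1,1): OLD=7419/64 → NEW=0, ERR=7419/64
(1,2): OLD=258123/2048 → NEW=0, ERR=258123/2048
(1,3): OLD=1377025/8192 → NEW=255, ERR=-711935/8192
(1,4): OLD=10562013/524288 → NEW=0, ERR=10562013/524288
(1,5): OLD=759217833/4194304 → NEW=255, ERR=-310329687/4194304
(1,6): OLD=5391250599/67108864 → NEW=0, ERR=5391250599/67108864
(2,0): OLD=113113/1024 → NEW=0, ERR=113113/1024
(2,1): OLD=7704735/32768 → NEW=255, ERR=-651105/32768
(2,2): OLD=45426133/524288 → NEW=0, ERR=45426133/524288
(2,3): OLD=479840597/4194304 → NEW=0, ERR=479840597/4194304
(2,4): OLD=5336573163/33554432 → NEW=255, ERR=-3219806997/33554432
(2,5): OLD=67881100831/1073741824 → NEW=0, ERR=67881100831/1073741824
(2,6): OLD=3060406347785/17179869184 → NEW=255, ERR=-1320460294135/17179869184
(3,0): OLD=79583613/524288 → NEW=255, ERR=-54109827/524288
(3,1): OLD=242377677/4194304 → NEW=0, ERR=242377677/4194304
(3,2): OLD=5756823473/33554432 → NEW=255, ERR=-2799556687/33554432
(3,3): OLD=1118570361/16777216 → NEW=0, ERR=1118570361/16777216
(3,4): OLD=1463484132861/17179869184 → NEW=0, ERR=1463484132861/17179869184
(3,5): OLD=24273930951899/137438953472 → NEW=255, ERR=-10773002183461/137438953472
(3,6): OLD=82769493367525/2199023255552 → NEW=0, ERR=82769493367525/2199023255552
(4,0): OLD=4736755439/67108864 → NEW=0, ERR=4736755439/67108864
(4,1): OLD=136198286655/1073741824 → NEW=0, ERR=136198286655/1073741824
(4,2): OLD=2311281488665/17179869184 → NEW=255, ERR=-2069585153255/17179869184
(4,3): OLD=10155232355027/137438953472 → NEW=0, ERR=10155232355027/137438953472
(4,4): OLD=123603901000943/1099511627776 → NEW=0, ERR=123603901000943/1099511627776
(4,5): OLD=6054139120437425/35184372088832 → NEW=255, ERR=-2917875762214735/35184372088832
(4,6): OLD=52118434892332903/562949953421312 → NEW=0, ERR=52118434892332903/562949953421312
(5,0): OLD=3192716980845/17179869184 → NEW=255, ERR=-1188149661075/17179869184
(5,1): OLD=8549500315259/137438953472 → NEW=0, ERR=8549500315259/137438953472
(5,2): OLD=135626389227679/1099511627776 → NEW=0, ERR=135626389227679/1099511627776
(5,3): OLD=1685381531237679/8796093022208 → NEW=255, ERR=-557622189425361/8796093022208
(5,4): OLD=50363660720665495/562949953421312 → NEW=0, ERR=50363660720665495/562949953421312
(5,5): OLD=628745195020271187/4503599627370496 → NEW=255, ERR=-519672709959205293/4503599627370496
(5,6): OLD=6864566801042601181/72057594037927936 → NEW=0, ERR=6864566801042601181/72057594037927936
Output grid:
  Row 0: ..#.#..  (5 black, running=5)
  Row 1: #..#.#.  (4 black, running=9)
  Row 2: .#..#.#  (4 black, running=13)
  Row 3: #.#..#.  (4 black, running=17)
  Row 4: ..#..#.  (5 black, running=22)
  Row 5: #..#.#.  (4 black, running=26)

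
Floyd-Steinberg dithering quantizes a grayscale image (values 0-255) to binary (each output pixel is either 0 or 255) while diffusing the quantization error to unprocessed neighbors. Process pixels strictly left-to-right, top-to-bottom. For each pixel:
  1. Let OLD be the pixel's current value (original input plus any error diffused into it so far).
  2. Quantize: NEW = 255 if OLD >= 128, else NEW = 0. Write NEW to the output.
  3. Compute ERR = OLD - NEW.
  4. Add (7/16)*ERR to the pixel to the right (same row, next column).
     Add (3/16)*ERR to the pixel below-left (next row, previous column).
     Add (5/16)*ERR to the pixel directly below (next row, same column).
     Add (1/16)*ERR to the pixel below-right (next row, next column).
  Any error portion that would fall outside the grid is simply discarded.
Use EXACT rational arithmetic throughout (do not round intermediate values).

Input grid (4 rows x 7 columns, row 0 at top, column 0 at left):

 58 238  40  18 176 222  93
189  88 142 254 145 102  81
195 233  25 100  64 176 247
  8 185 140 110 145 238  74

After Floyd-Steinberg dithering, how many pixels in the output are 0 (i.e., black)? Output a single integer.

(0,0): OLD=58 → NEW=0, ERR=58
(0,1): OLD=2107/8 → NEW=255, ERR=67/8
(0,2): OLD=5589/128 → NEW=0, ERR=5589/128
(0,3): OLD=75987/2048 → NEW=0, ERR=75987/2048
(0,4): OLD=6299077/32768 → NEW=255, ERR=-2056763/32768
(0,5): OLD=101994595/524288 → NEW=255, ERR=-31698845/524288
(0,6): OLD=558248629/8388608 → NEW=0, ERR=558248629/8388608
(1,0): OLD=26713/128 → NEW=255, ERR=-5927/128
(1,1): OLD=84143/1024 → NEW=0, ERR=84143/1024
(1,2): OLD=6523291/32768 → NEW=255, ERR=-1832549/32768
(1,3): OLD=30420191/131072 → NEW=255, ERR=-3003169/131072
(1,4): OLD=892074525/8388608 → NEW=0, ERR=892074525/8388608
(1,5): OLD=9273518445/67108864 → NEW=255, ERR=-7839241875/67108864
(1,6): OLD=50370887619/1073741824 → NEW=0, ERR=50370887619/1073741824
(2,0): OLD=3210229/16384 → NEW=255, ERR=-967691/16384
(2,1): OLD=115059351/524288 → NEW=255, ERR=-18634089/524288
(2,2): OLD=-60284155/8388608 → NEW=0, ERR=-60284155/8388608
(2,3): OLD=7122930333/67108864 → NEW=0, ERR=7122930333/67108864
(2,4): OLD=64603810957/536870912 → NEW=0, ERR=64603810957/536870912
(2,5): OLD=3566269181839/17179869184 → NEW=255, ERR=-814597460081/17179869184
(2,6): OLD=64215485884121/274877906944 → NEW=255, ERR=-5878380386599/274877906944
(3,0): OLD=-143623963/8388608 → NEW=0, ERR=-143623963/8388608
(3,1): OLD=10828937281/67108864 → NEW=255, ERR=-6283823039/67108864
(3,2): OLD=61454677747/536870912 → NEW=0, ERR=61454677747/536870912
(3,3): OLD=462486502405/2147483648 → NEW=255, ERR=-85121827835/2147483648
(3,4): OLD=44806761686245/274877906944 → NEW=255, ERR=-25287104584475/274877906944
(3,5): OLD=409999775397567/2199023255552 → NEW=255, ERR=-150751154768193/2199023255552
(3,6): OLD=1208981760841889/35184372088832 → NEW=0, ERR=1208981760841889/35184372088832
Output grid:
  Row 0: .#..##.  (4 black, running=4)
  Row 1: #.##.#.  (3 black, running=7)
  Row 2: ##...##  (3 black, running=10)
  Row 3: .#.###.  (3 black, running=13)

Answer: 13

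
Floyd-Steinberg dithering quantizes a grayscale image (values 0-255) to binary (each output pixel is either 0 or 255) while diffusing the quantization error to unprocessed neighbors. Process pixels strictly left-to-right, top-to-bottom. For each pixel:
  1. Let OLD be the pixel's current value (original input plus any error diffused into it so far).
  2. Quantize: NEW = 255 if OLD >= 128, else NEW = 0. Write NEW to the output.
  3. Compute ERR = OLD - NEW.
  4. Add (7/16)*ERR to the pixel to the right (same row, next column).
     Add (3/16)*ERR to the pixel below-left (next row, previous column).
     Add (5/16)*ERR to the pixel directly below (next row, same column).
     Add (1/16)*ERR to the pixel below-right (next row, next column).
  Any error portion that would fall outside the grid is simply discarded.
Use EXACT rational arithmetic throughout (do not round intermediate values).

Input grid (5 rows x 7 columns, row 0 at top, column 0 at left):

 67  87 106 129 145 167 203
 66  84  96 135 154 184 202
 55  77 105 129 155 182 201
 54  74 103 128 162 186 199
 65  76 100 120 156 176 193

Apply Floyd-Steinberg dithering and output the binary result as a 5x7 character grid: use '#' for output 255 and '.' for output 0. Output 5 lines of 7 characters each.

Answer: ..#.###
.#.#.#.
..#.###
..#.#.#
.#.#.##

Derivation:
(0,0): OLD=67 → NEW=0, ERR=67
(0,1): OLD=1861/16 → NEW=0, ERR=1861/16
(0,2): OLD=40163/256 → NEW=255, ERR=-25117/256
(0,3): OLD=352565/4096 → NEW=0, ERR=352565/4096
(0,4): OLD=11970675/65536 → NEW=255, ERR=-4741005/65536
(0,5): OLD=141925157/1048576 → NEW=255, ERR=-125461723/1048576
(0,6): OLD=2527542787/16777216 → NEW=255, ERR=-1750647293/16777216
(1,0): OLD=27839/256 → NEW=0, ERR=27839/256
(1,1): OLD=314809/2048 → NEW=255, ERR=-207431/2048
(1,2): OLD=2912173/65536 → NEW=0, ERR=2912173/65536
(1,3): OLD=42373801/262144 → NEW=255, ERR=-24472919/262144
(1,4): OLD=1233040603/16777216 → NEW=0, ERR=1233040603/16777216
(1,5): OLD=20760415563/134217728 → NEW=255, ERR=-13465105077/134217728
(1,6): OLD=253450969093/2147483648 → NEW=0, ERR=253450969093/2147483648
(2,0): OLD=2293507/32768 → NEW=0, ERR=2293507/32768
(2,1): OLD=95523793/1048576 → NEW=0, ERR=95523793/1048576
(2,2): OLD=2263368371/16777216 → NEW=255, ERR=-2014821709/16777216
(2,3): OLD=8568862939/134217728 → NEW=0, ERR=8568862939/134217728
(2,4): OLD=194619090187/1073741824 → NEW=255, ERR=-79185074933/1073741824
(2,5): OLD=4985855032217/34359738368 → NEW=255, ERR=-3775878251623/34359738368
(2,6): OLD=100898781457855/549755813888 → NEW=255, ERR=-39288951083585/549755813888
(3,0): OLD=1559502163/16777216 → NEW=0, ERR=1559502163/16777216
(3,1): OLD=16776226391/134217728 → NEW=0, ERR=16776226391/134217728
(3,2): OLD=147982583221/1073741824 → NEW=255, ERR=-125821581899/1073741824
(3,3): OLD=323630721411/4294967296 → NEW=0, ERR=323630721411/4294967296
(3,4): OLD=85380144417107/549755813888 → NEW=255, ERR=-54807588124333/549755813888
(3,5): OLD=395970156757033/4398046511104 → NEW=0, ERR=395970156757033/4398046511104
(3,6): OLD=14720300729103223/70368744177664 → NEW=255, ERR=-3223729036201097/70368744177664
(4,0): OLD=252295202813/2147483648 → NEW=0, ERR=252295202813/2147483648
(4,1): OLD=5164191432409/34359738368 → NEW=255, ERR=-3597541851431/34359738368
(4,2): OLD=21723186594903/549755813888 → NEW=0, ERR=21723186594903/549755813888
(4,3): OLD=592936858113517/4398046511104 → NEW=255, ERR=-528565002218003/4398046511104
(4,4): OLD=3302286940106103/35184372088832 → NEW=0, ERR=3302286940106103/35184372088832
(4,5): OLD=259381454917831991/1125899906842624 → NEW=255, ERR=-27723021327037129/1125899906842624
(4,6): OLD=3126187800274475697/18014398509481984 → NEW=255, ERR=-1467483819643430223/18014398509481984
Row 0: ..#.###
Row 1: .#.#.#.
Row 2: ..#.###
Row 3: ..#.#.#
Row 4: .#.#.##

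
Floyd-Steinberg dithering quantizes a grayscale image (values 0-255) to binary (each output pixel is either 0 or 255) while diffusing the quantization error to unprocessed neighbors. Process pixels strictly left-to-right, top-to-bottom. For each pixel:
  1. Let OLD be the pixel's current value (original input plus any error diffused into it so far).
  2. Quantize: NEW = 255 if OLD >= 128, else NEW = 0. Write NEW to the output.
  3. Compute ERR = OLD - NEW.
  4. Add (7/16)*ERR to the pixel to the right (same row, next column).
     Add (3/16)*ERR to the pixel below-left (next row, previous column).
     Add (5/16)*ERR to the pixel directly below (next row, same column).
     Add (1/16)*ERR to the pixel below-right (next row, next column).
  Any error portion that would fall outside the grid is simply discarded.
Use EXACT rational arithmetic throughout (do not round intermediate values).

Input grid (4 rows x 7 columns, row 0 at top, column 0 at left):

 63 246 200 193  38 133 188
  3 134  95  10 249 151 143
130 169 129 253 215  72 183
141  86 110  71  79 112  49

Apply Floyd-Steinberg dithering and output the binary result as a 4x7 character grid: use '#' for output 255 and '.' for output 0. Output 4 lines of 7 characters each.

(0,0): OLD=63 → NEW=0, ERR=63
(0,1): OLD=4377/16 → NEW=255, ERR=297/16
(0,2): OLD=53279/256 → NEW=255, ERR=-12001/256
(0,3): OLD=706521/4096 → NEW=255, ERR=-337959/4096
(0,4): OLD=124655/65536 → NEW=0, ERR=124655/65536
(0,5): OLD=140333193/1048576 → NEW=255, ERR=-127053687/1048576
(0,6): OLD=2264740799/16777216 → NEW=255, ERR=-2013449281/16777216
(1,0): OLD=6699/256 → NEW=0, ERR=6699/256
(1,1): OLD=299821/2048 → NEW=255, ERR=-222419/2048
(1,2): OLD=1214129/65536 → NEW=0, ERR=1214129/65536
(1,3): OLD=-2687587/262144 → NEW=0, ERR=-2687587/262144
(1,4): OLD=3644568183/16777216 → NEW=255, ERR=-633621897/16777216
(1,5): OLD=9962834727/134217728 → NEW=0, ERR=9962834727/134217728
(1,6): OLD=280029161577/2147483648 → NEW=255, ERR=-267579168663/2147483648
(2,0): OLD=3860543/32768 → NEW=0, ERR=3860543/32768
(2,1): OLD=201027237/1048576 → NEW=255, ERR=-66359643/1048576
(2,2): OLD=1650744111/16777216 → NEW=0, ERR=1650744111/16777216
(2,3): OLD=38509651319/134217728 → NEW=255, ERR=4284130679/134217728
(2,4): OLD=247432741415/1073741824 → NEW=255, ERR=-26371423705/1073741824
(2,5): OLD=2017886899981/34359738368 → NEW=0, ERR=2017886899981/34359738368
(2,6): OLD=95874674438443/549755813888 → NEW=255, ERR=-44313058102997/549755813888
(3,0): OLD=2784195407/16777216 → NEW=255, ERR=-1493994673/16777216
(3,1): OLD=7123772707/134217728 → NEW=0, ERR=7123772707/134217728
(3,2): OLD=178238866201/1073741824 → NEW=255, ERR=-95565298919/1073741824
(3,3): OLD=187178049695/4294967296 → NEW=0, ERR=187178049695/4294967296
(3,4): OLD=56843650441039/549755813888 → NEW=0, ERR=56843650441039/549755813888
(3,5): OLD=699028790163549/4398046511104 → NEW=255, ERR=-422473070167971/4398046511104
(3,6): OLD=-1023475827392573/70368744177664 → NEW=0, ERR=-1023475827392573/70368744177664
Row 0: .###.##
Row 1: .#..#.#
Row 2: .#.##.#
Row 3: #.#..#.

Answer: .###.##
.#..#.#
.#.##.#
#.#..#.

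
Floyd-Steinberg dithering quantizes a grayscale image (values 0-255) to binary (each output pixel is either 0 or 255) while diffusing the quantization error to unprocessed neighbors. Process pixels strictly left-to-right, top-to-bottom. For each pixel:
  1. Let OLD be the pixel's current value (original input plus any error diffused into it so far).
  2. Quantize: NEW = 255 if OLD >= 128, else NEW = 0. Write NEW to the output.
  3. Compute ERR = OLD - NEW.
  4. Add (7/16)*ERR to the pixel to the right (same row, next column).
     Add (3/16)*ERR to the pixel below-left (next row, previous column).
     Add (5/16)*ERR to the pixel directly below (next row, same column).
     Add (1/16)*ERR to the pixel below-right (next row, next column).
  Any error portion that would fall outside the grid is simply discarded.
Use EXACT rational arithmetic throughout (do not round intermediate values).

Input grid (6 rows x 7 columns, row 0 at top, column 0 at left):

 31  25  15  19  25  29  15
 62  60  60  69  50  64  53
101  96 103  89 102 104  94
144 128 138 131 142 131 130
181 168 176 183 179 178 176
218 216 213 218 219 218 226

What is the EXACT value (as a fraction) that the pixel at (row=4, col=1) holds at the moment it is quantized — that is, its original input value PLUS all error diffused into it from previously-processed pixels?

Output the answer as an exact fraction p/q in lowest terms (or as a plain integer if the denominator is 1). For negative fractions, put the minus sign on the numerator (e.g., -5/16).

Answer: 4213318214285/34359738368

Derivation:
(0,0): OLD=31 → NEW=0, ERR=31
(0,1): OLD=617/16 → NEW=0, ERR=617/16
(0,2): OLD=8159/256 → NEW=0, ERR=8159/256
(0,3): OLD=134937/4096 → NEW=0, ERR=134937/4096
(0,4): OLD=2582959/65536 → NEW=0, ERR=2582959/65536
(0,5): OLD=48489417/1048576 → NEW=0, ERR=48489417/1048576
(0,6): OLD=591084159/16777216 → NEW=0, ERR=591084159/16777216
(1,0): OLD=20203/256 → NEW=0, ERR=20203/256
(1,1): OLD=234477/2048 → NEW=0, ERR=234477/2048
(1,2): OLD=8430321/65536 → NEW=255, ERR=-8281359/65536
(1,3): OLD=8753693/262144 → NEW=0, ERR=8753693/262144
(1,4): OLD=1470613047/16777216 → NEW=0, ERR=1470613047/16777216
(1,5): OLD=16893901927/134217728 → NEW=0, ERR=16893901927/134217728
(1,6): OLD=261923958569/2147483648 → NEW=0, ERR=261923958569/2147483648
(2,0): OLD=4821119/32768 → NEW=255, ERR=-3534721/32768
(2,1): OLD=69021413/1048576 → NEW=0, ERR=69021413/1048576
(2,2): OLD=1773790959/16777216 → NEW=0, ERR=1773790959/16777216
(2,3): OLD=20700142647/134217728 → NEW=255, ERR=-13525377993/134217728
(2,4): OLD=119176902311/1073741824 → NEW=0, ERR=119176902311/1073741824
(2,5): OLD=7567411922509/34359738368 → NEW=255, ERR=-1194321361331/34359738368
(2,6): OLD=68595552554987/549755813888 → NEW=0, ERR=68595552554987/549755813888
(3,0): OLD=2057427983/16777216 → NEW=0, ERR=2057427983/16777216
(3,1): OLD=28897521507/134217728 → NEW=255, ERR=-5327999133/134217728
(3,2): OLD=149133497369/1073741824 → NEW=255, ERR=-124670667751/1073741824
(3,3): OLD=326976599359/4294967296 → NEW=0, ERR=326976599359/4294967296
(3,4): OLD=108398858655759/549755813888 → NEW=255, ERR=-31788873885681/549755813888
(3,5): OLD=550512795725597/4398046511104 → NEW=0, ERR=550512795725597/4398046511104
(3,6): OLD=15592475281124611/70368744177664 → NEW=255, ERR=-2351554484179709/70368744177664
(4,0): OLD=455007662209/2147483648 → NEW=255, ERR=-92600668031/2147483648
(4,1): OLD=4213318214285/34359738368 → NEW=0, ERR=4213318214285/34359738368
Target (4,1): original=168, with diffused error = 4213318214285/34359738368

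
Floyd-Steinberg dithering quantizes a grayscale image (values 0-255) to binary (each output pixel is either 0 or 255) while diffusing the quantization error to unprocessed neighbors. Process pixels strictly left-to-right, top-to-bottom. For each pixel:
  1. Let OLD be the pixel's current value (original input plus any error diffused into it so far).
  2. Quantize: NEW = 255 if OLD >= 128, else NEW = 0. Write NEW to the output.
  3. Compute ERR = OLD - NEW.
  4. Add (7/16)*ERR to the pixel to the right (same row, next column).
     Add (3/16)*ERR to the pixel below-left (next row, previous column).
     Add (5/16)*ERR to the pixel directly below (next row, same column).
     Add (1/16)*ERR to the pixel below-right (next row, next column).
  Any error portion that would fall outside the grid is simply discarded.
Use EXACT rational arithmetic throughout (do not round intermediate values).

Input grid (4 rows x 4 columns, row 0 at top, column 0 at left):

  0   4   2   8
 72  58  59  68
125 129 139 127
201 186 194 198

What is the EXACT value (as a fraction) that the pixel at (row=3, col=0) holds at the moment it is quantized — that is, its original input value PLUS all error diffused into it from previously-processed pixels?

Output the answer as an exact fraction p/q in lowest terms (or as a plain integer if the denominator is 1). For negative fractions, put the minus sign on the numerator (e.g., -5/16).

(0,0): OLD=0 → NEW=0, ERR=0
(0,1): OLD=4 → NEW=0, ERR=4
(0,2): OLD=15/4 → NEW=0, ERR=15/4
(0,3): OLD=617/64 → NEW=0, ERR=617/64
(1,0): OLD=291/4 → NEW=0, ERR=291/4
(1,1): OLD=2937/32 → NEW=0, ERR=2937/32
(1,2): OLD=104841/1024 → NEW=0, ERR=104841/1024
(1,3): OLD=1901199/16384 → NEW=0, ERR=1901199/16384
(2,0): OLD=84451/512 → NEW=255, ERR=-46109/512
(2,1): OLD=2326949/16384 → NEW=255, ERR=-1850971/16384
(2,2): OLD=2385/16 → NEW=255, ERR=-1695/16
(2,3): OLD=32325979/262144 → NEW=0, ERR=32325979/262144
(3,0): OLD=39760591/262144 → NEW=255, ERR=-27086129/262144
Target (3,0): original=201, with diffused error = 39760591/262144

Answer: 39760591/262144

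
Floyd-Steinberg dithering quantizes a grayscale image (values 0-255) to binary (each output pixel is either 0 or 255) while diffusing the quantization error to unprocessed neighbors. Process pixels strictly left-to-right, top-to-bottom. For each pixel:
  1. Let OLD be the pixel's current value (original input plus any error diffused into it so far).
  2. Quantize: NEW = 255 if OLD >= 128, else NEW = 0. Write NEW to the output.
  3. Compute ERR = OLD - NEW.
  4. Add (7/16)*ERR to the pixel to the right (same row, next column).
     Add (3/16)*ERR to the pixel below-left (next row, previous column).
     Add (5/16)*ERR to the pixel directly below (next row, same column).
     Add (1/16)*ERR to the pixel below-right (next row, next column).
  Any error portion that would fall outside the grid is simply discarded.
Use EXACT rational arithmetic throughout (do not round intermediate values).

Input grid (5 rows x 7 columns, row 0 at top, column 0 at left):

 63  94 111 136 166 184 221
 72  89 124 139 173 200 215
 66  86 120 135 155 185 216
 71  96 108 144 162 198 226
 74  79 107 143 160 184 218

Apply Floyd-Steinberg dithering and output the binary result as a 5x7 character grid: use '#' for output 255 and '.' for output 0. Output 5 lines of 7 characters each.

Answer: ..#.###
.#.#.##
..#.###
.#.#.##
..#.###

Derivation:
(0,0): OLD=63 → NEW=0, ERR=63
(0,1): OLD=1945/16 → NEW=0, ERR=1945/16
(0,2): OLD=42031/256 → NEW=255, ERR=-23249/256
(0,3): OLD=394313/4096 → NEW=0, ERR=394313/4096
(0,4): OLD=13639167/65536 → NEW=255, ERR=-3072513/65536
(0,5): OLD=171430393/1048576 → NEW=255, ERR=-95956487/1048576
(0,6): OLD=3036069327/16777216 → NEW=255, ERR=-1242120753/16777216
(1,0): OLD=29307/256 → NEW=0, ERR=29307/256
(1,1): OLD=335837/2048 → NEW=255, ERR=-186403/2048
(1,2): OLD=5337761/65536 → NEW=0, ERR=5337761/65536
(1,3): OLD=49873037/262144 → NEW=255, ERR=-16973683/262144
(1,4): OLD=1994468871/16777216 → NEW=0, ERR=1994468871/16777216
(1,5): OLD=27729464375/134217728 → NEW=255, ERR=-6496056265/134217728
(1,6): OLD=354269330009/2147483648 → NEW=255, ERR=-193339000231/2147483648
(2,0): OLD=2775759/32768 → NEW=0, ERR=2775759/32768
(2,1): OLD=122729557/1048576 → NEW=0, ERR=122729557/1048576
(2,2): OLD=3000271167/16777216 → NEW=255, ERR=-1277918913/16777216
(2,3): OLD=14605824519/134217728 → NEW=0, ERR=14605824519/134217728
(2,4): OLD=243350398711/1073741824 → NEW=255, ERR=-30453766409/1073741824
(2,5): OLD=5085789381949/34359738368 → NEW=255, ERR=-3675943901891/34359738368
(2,6): OLD=75885538064251/549755813888 → NEW=255, ERR=-64302194477189/549755813888
(3,0): OLD=2003492447/16777216 → NEW=0, ERR=2003492447/16777216
(3,1): OLD=23600023667/134217728 → NEW=255, ERR=-10625496973/134217728
(3,2): OLD=82979927753/1073741824 → NEW=0, ERR=82979927753/1073741824
(3,3): OLD=866461381967/4294967296 → NEW=255, ERR=-228755278513/4294967296
(3,4): OLD=64088802998879/549755813888 → NEW=0, ERR=64088802998879/549755813888
(3,5): OLD=843836807702541/4398046511104 → NEW=255, ERR=-277665052628979/4398046511104
(3,6): OLD=10917072217219603/70368744177664 → NEW=255, ERR=-7026957548084717/70368744177664
(4,0): OLD=207176996913/2147483648 → NEW=0, ERR=207176996913/2147483648
(4,1): OLD=4068945151357/34359738368 → NEW=0, ERR=4068945151357/34359738368
(4,2): OLD=92373022676595/549755813888 → NEW=255, ERR=-47814709864845/549755813888
(4,3): OLD=505743543439841/4398046511104 → NEW=0, ERR=505743543439841/4398046511104
(4,4): OLD=8147757714688019/35184372088832 → NEW=255, ERR=-824257167964141/35184372088832
(4,5): OLD=160535272436828883/1125899906842624 → NEW=255, ERR=-126569203808040237/1125899906842624
(4,6): OLD=2407915591090994869/18014398509481984 → NEW=255, ERR=-2185756028826911051/18014398509481984
Row 0: ..#.###
Row 1: .#.#.##
Row 2: ..#.###
Row 3: .#.#.##
Row 4: ..#.###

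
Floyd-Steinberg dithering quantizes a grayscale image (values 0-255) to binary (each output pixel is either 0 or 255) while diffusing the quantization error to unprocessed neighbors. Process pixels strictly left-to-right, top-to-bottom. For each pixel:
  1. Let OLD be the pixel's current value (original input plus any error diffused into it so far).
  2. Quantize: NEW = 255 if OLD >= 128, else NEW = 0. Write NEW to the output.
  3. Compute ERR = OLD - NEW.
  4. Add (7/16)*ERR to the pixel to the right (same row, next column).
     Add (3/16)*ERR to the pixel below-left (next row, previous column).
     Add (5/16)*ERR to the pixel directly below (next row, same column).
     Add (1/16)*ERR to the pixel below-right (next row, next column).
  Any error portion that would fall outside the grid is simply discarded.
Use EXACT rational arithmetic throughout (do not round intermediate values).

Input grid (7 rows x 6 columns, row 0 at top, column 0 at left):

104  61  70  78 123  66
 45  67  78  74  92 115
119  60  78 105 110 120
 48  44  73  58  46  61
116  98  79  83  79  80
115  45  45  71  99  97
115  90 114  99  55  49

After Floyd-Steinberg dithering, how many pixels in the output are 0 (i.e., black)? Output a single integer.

Answer: 30

Derivation:
(0,0): OLD=104 → NEW=0, ERR=104
(0,1): OLD=213/2 → NEW=0, ERR=213/2
(0,2): OLD=3731/32 → NEW=0, ERR=3731/32
(0,3): OLD=66053/512 → NEW=255, ERR=-64507/512
(0,4): OLD=556067/8192 → NEW=0, ERR=556067/8192
(0,5): OLD=12543221/131072 → NEW=0, ERR=12543221/131072
(1,0): OLD=3119/32 → NEW=0, ERR=3119/32
(1,1): OLD=43849/256 → NEW=255, ERR=-21431/256
(1,2): OLD=498429/8192 → NEW=0, ERR=498429/8192
(1,3): OLD=2662777/32768 → NEW=0, ERR=2662777/32768
(1,4): OLD=333096971/2097152 → NEW=255, ERR=-201676789/2097152
(1,5): OLD=3592832989/33554432 → NEW=0, ERR=3592832989/33554432
(2,0): OLD=547891/4096 → NEW=255, ERR=-496589/4096
(2,1): OLD=-223135/131072 → NEW=0, ERR=-223135/131072
(2,2): OLD=222870883/2097152 → NEW=0, ERR=222870883/2097152
(2,3): OLD=2728983819/16777216 → NEW=255, ERR=-1549206261/16777216
(2,4): OLD=34737952161/536870912 → NEW=0, ERR=34737952161/536870912
(2,5): OLD=1509755197303/8589934592 → NEW=255, ERR=-680678123657/8589934592
(3,0): OLD=20539651/2097152 → NEW=0, ERR=20539651/2097152
(3,1): OLD=1008340423/16777216 → NEW=0, ERR=1008340423/16777216
(3,2): OLD=15446413253/134217728 → NEW=0, ERR=15446413253/134217728
(3,3): OLD=844111578191/8589934592 → NEW=0, ERR=844111578191/8589934592
(3,4): OLD=6087390551663/68719476736 → NEW=0, ERR=6087390551663/68719476736
(3,5): OLD=86901276086305/1099511627776 → NEW=0, ERR=86901276086305/1099511627776
(4,0): OLD=34985120205/268435456 → NEW=255, ERR=-33465921075/268435456
(4,1): OLD=362620136169/4294967296 → NEW=0, ERR=362620136169/4294967296
(4,2): OLD=23925816502763/137438953472 → NEW=255, ERR=-11121116632597/137438953472
(4,3): OLD=224541510518967/2199023255552 → NEW=0, ERR=224541510518967/2199023255552
(4,4): OLD=6062838677451303/35184372088832 → NEW=255, ERR=-2909176205200857/35184372088832
(4,5): OLD=41692710973559217/562949953421312 → NEW=0, ERR=41692710973559217/562949953421312
(5,0): OLD=6313326547147/68719476736 → NEW=0, ERR=6313326547147/68719476736
(5,1): OLD=194863938458747/2199023255552 → NEW=0, ERR=194863938458747/2199023255552
(5,2): OLD=1458470511938169/17592186044416 → NEW=0, ERR=1458470511938169/17592186044416
(5,3): OLD=66776820228017475/562949953421312 → NEW=0, ERR=66776820228017475/562949953421312
(5,4): OLD=163622141376618147/1125899906842624 → NEW=255, ERR=-123482334868250973/1125899906842624
(5,5): OLD=1206853782511160383/18014398509481984 → NEW=0, ERR=1206853782511160383/18014398509481984
(6,0): OLD=5640926853135441/35184372088832 → NEW=255, ERR=-3331088029516719/35184372088832
(6,1): OLD=54920240941769085/562949953421312 → NEW=0, ERR=54920240941769085/562949953421312
(6,2): OLD=473708328118113845/2251799813685248 → NEW=255, ERR=-100500624371624395/2251799813685248
(6,3): OLD=3644673155154991361/36028797018963968 → NEW=0, ERR=3644673155154991361/36028797018963968
(6,4): OLD=48975719073513156385/576460752303423488 → NEW=0, ERR=48975719073513156385/576460752303423488
(6,5): OLD=924648913069717272391/9223372036854775808 → NEW=0, ERR=924648913069717272391/9223372036854775808
Output grid:
  Row 0: ...#..  (5 black, running=5)
  Row 1: .#..#.  (4 black, running=9)
  Row 2: #..#.#  (3 black, running=12)
  Row 3: ......  (6 black, running=18)
  Row 4: #.#.#.  (3 black, running=21)
  Row 5: ....#.  (5 black, running=26)
  Row 6: #.#...  (4 black, running=30)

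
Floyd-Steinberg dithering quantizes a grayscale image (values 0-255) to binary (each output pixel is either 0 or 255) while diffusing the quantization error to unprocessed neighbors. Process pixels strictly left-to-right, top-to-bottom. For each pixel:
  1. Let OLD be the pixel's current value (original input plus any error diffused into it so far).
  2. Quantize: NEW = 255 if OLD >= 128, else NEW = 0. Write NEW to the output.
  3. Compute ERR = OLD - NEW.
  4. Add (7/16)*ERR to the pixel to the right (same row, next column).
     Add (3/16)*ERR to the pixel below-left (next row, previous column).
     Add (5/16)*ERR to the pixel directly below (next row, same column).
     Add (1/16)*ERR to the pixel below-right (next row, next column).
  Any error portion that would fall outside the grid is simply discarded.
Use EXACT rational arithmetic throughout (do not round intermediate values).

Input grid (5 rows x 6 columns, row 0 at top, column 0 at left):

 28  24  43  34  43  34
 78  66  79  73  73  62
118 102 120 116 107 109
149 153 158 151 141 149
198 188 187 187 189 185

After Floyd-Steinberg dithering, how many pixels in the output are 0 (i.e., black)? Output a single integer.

(0,0): OLD=28 → NEW=0, ERR=28
(0,1): OLD=145/4 → NEW=0, ERR=145/4
(0,2): OLD=3767/64 → NEW=0, ERR=3767/64
(0,3): OLD=61185/1024 → NEW=0, ERR=61185/1024
(0,4): OLD=1132807/16384 → NEW=0, ERR=1132807/16384
(0,5): OLD=16842545/262144 → NEW=0, ERR=16842545/262144
(1,0): OLD=5987/64 → NEW=0, ERR=5987/64
(1,1): OLD=67093/512 → NEW=255, ERR=-63467/512
(1,2): OLD=927833/16384 → NEW=0, ERR=927833/16384
(1,3): OLD=8722229/65536 → NEW=255, ERR=-7989451/65536
(1,4): OLD=239295119/4194304 → NEW=0, ERR=239295119/4194304
(1,5): OLD=7473217593/67108864 → NEW=0, ERR=7473217593/67108864
(2,0): OLD=1015735/8192 → NEW=0, ERR=1015735/8192
(2,1): OLD=35120429/262144 → NEW=255, ERR=-31726291/262144
(2,2): OLD=227090567/4194304 → NEW=0, ERR=227090567/4194304
(2,3): OLD=3886524239/33554432 → NEW=0, ERR=3886524239/33554432
(2,4): OLD=202683778989/1073741824 → NEW=255, ERR=-71120386131/1073741824
(2,5): OLD=2033879996043/17179869184 → NEW=0, ERR=2033879996043/17179869184
(3,0): OLD=692290023/4194304 → NEW=255, ERR=-377257497/4194304
(3,1): OLD=3145039227/33554432 → NEW=0, ERR=3145039227/33554432
(3,2): OLD=61761554417/268435456 → NEW=255, ERR=-6689486863/268435456
(3,3): OLD=2873472519619/17179869184 → NEW=255, ERR=-1507394122301/17179869184
(3,4): OLD=15303967765507/137438953472 → NEW=0, ERR=15303967765507/137438953472
(3,5): OLD=507034029852749/2199023255552 → NEW=255, ERR=-53716900313011/2199023255552
(4,0): OLD=100645258377/536870912 → NEW=255, ERR=-36256824183/536870912
(4,1): OLD=1524287191381/8589934592 → NEW=255, ERR=-666146129579/8589934592
(4,2): OLD=37023564705583/274877906944 → NEW=255, ERR=-33070301565137/274877906944
(4,3): OLD=555324828881739/4398046511104 → NEW=0, ERR=555324828881739/4398046511104
(4,4): OLD=18927406997044667/70368744177664 → NEW=255, ERR=983377231740347/70368744177664
(4,5): OLD=214416050833925693/1125899906842624 → NEW=255, ERR=-72688425410943427/1125899906842624
Output grid:
  Row 0: ......  (6 black, running=6)
  Row 1: .#.#..  (4 black, running=10)
  Row 2: .#..#.  (4 black, running=14)
  Row 3: #.##.#  (2 black, running=16)
  Row 4: ###.##  (1 black, running=17)

Answer: 17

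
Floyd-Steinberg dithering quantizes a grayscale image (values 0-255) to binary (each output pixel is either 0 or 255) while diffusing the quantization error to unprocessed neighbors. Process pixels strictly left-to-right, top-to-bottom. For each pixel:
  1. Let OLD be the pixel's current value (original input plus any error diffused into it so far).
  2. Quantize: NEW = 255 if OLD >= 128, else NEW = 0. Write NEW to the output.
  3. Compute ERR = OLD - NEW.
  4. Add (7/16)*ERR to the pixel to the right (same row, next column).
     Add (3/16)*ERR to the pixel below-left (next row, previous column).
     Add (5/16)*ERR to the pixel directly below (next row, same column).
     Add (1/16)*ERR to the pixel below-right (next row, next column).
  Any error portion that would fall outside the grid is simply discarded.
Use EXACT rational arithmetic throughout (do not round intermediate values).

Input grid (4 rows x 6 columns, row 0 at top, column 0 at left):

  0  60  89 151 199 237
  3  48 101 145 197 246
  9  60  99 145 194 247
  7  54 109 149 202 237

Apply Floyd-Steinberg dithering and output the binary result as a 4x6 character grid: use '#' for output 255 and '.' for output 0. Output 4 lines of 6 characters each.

Answer: ...###
..#.##
..#.##
..#.##

Derivation:
(0,0): OLD=0 → NEW=0, ERR=0
(0,1): OLD=60 → NEW=0, ERR=60
(0,2): OLD=461/4 → NEW=0, ERR=461/4
(0,3): OLD=12891/64 → NEW=255, ERR=-3429/64
(0,4): OLD=179773/1024 → NEW=255, ERR=-81347/1024
(0,5): OLD=3313579/16384 → NEW=255, ERR=-864341/16384
(1,0): OLD=57/4 → NEW=0, ERR=57/4
(1,1): OLD=3027/32 → NEW=0, ERR=3027/32
(1,2): OLD=176235/1024 → NEW=255, ERR=-84885/1024
(1,3): OLD=345285/4096 → NEW=0, ERR=345285/4096
(1,4): OLD=51331741/262144 → NEW=255, ERR=-15514979/262144
(1,5): OLD=833221819/4194304 → NEW=255, ERR=-236325701/4194304
(2,0): OLD=15969/512 → NEW=0, ERR=15969/512
(2,1): OLD=1450863/16384 → NEW=0, ERR=1450863/16384
(2,2): OLD=35010741/262144 → NEW=255, ERR=-31835979/262144
(2,3): OLD=213768965/2097152 → NEW=0, ERR=213768965/2097152
(2,4): OLD=14415281543/67108864 → NEW=255, ERR=-2697478777/67108864
(2,5): OLD=223453988385/1073741824 → NEW=255, ERR=-50350176735/1073741824
(3,0): OLD=8742637/262144 → NEW=0, ERR=8742637/262144
(3,1): OLD=158214053/2097152 → NEW=0, ERR=158214053/2097152
(3,2): OLD=2159254829/16777216 → NEW=255, ERR=-2118935251/16777216
(3,3): OLD=118617932193/1073741824 → NEW=0, ERR=118617932193/1073741824
(3,4): OLD=2021629989117/8589934592 → NEW=255, ERR=-168803331843/8589934592
(3,5): OLD=29032124297107/137438953472 → NEW=255, ERR=-6014808838253/137438953472
Row 0: ...###
Row 1: ..#.##
Row 2: ..#.##
Row 3: ..#.##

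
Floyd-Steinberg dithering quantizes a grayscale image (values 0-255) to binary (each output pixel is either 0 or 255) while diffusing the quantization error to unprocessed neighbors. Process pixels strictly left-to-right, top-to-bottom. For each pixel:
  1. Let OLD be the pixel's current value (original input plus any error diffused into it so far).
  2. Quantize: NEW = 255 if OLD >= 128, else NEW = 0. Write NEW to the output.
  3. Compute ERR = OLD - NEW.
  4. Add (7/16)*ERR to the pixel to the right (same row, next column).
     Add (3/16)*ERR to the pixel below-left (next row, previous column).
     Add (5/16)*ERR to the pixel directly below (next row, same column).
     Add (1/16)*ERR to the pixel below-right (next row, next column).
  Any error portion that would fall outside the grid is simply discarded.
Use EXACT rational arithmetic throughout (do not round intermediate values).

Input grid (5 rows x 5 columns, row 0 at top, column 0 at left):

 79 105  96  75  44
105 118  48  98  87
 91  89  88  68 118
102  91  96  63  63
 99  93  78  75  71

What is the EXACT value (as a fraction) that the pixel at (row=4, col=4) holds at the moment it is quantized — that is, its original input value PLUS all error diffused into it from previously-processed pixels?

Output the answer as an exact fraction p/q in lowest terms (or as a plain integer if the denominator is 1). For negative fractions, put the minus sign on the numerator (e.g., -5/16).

Answer: 43275853114102439/281474976710656

Derivation:
(0,0): OLD=79 → NEW=0, ERR=79
(0,1): OLD=2233/16 → NEW=255, ERR=-1847/16
(0,2): OLD=11647/256 → NEW=0, ERR=11647/256
(0,3): OLD=388729/4096 → NEW=0, ERR=388729/4096
(0,4): OLD=5604687/65536 → NEW=0, ERR=5604687/65536
(1,0): OLD=27659/256 → NEW=0, ERR=27659/256
(1,1): OLD=292173/2048 → NEW=255, ERR=-230067/2048
(1,2): OLD=1549905/65536 → NEW=0, ERR=1549905/65536
(1,3): OLD=41125949/262144 → NEW=255, ERR=-25720771/262144
(1,4): OLD=321831447/4194304 → NEW=0, ERR=321831447/4194304
(2,0): OLD=3398047/32768 → NEW=0, ERR=3398047/32768
(2,1): OLD=115815621/1048576 → NEW=0, ERR=115815621/1048576
(2,2): OLD=1984653199/16777216 → NEW=0, ERR=1984653199/16777216
(2,3): OLD=28174289725/268435456 → NEW=0, ERR=28174289725/268435456
(2,4): OLD=780674162539/4294967296 → NEW=255, ERR=-314542497941/4294967296
(3,0): OLD=2602410415/16777216 → NEW=255, ERR=-1675779665/16777216
(3,1): OLD=14828089091/134217728 → NEW=0, ERR=14828089091/134217728
(3,2): OLD=892854031761/4294967296 → NEW=255, ERR=-202362628719/4294967296
(3,3): OLD=591396942057/8589934592 → NEW=0, ERR=591396942057/8589934592
(3,4): OLD=10554584954925/137438953472 → NEW=0, ERR=10554584954925/137438953472
(4,0): OLD=190053961825/2147483648 → NEW=0, ERR=190053961825/2147483648
(4,1): OLD=10388073576161/68719476736 → NEW=255, ERR=-7135392991519/68719476736
(4,2): OLD=41410653952335/1099511627776 → NEW=0, ERR=41410653952335/1099511627776
(4,3): OLD=2189287779880161/17592186044416 → NEW=0, ERR=2189287779880161/17592186044416
(4,4): OLD=43275853114102439/281474976710656 → NEW=255, ERR=-28500265947114841/281474976710656
Target (4,4): original=71, with diffused error = 43275853114102439/281474976710656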